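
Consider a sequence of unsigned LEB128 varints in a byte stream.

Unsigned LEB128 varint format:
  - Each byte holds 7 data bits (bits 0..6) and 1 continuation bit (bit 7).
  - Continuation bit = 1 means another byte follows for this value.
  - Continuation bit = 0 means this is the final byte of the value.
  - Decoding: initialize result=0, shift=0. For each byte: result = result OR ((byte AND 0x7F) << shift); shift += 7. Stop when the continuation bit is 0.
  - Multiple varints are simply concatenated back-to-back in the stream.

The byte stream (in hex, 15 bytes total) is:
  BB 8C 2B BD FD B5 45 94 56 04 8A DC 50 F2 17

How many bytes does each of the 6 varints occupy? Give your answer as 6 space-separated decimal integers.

  byte[0]=0xBB cont=1 payload=0x3B=59: acc |= 59<<0 -> acc=59 shift=7
  byte[1]=0x8C cont=1 payload=0x0C=12: acc |= 12<<7 -> acc=1595 shift=14
  byte[2]=0x2B cont=0 payload=0x2B=43: acc |= 43<<14 -> acc=706107 shift=21 [end]
Varint 1: bytes[0:3] = BB 8C 2B -> value 706107 (3 byte(s))
  byte[3]=0xBD cont=1 payload=0x3D=61: acc |= 61<<0 -> acc=61 shift=7
  byte[4]=0xFD cont=1 payload=0x7D=125: acc |= 125<<7 -> acc=16061 shift=14
  byte[5]=0xB5 cont=1 payload=0x35=53: acc |= 53<<14 -> acc=884413 shift=21
  byte[6]=0x45 cont=0 payload=0x45=69: acc |= 69<<21 -> acc=145587901 shift=28 [end]
Varint 2: bytes[3:7] = BD FD B5 45 -> value 145587901 (4 byte(s))
  byte[7]=0x94 cont=1 payload=0x14=20: acc |= 20<<0 -> acc=20 shift=7
  byte[8]=0x56 cont=0 payload=0x56=86: acc |= 86<<7 -> acc=11028 shift=14 [end]
Varint 3: bytes[7:9] = 94 56 -> value 11028 (2 byte(s))
  byte[9]=0x04 cont=0 payload=0x04=4: acc |= 4<<0 -> acc=4 shift=7 [end]
Varint 4: bytes[9:10] = 04 -> value 4 (1 byte(s))
  byte[10]=0x8A cont=1 payload=0x0A=10: acc |= 10<<0 -> acc=10 shift=7
  byte[11]=0xDC cont=1 payload=0x5C=92: acc |= 92<<7 -> acc=11786 shift=14
  byte[12]=0x50 cont=0 payload=0x50=80: acc |= 80<<14 -> acc=1322506 shift=21 [end]
Varint 5: bytes[10:13] = 8A DC 50 -> value 1322506 (3 byte(s))
  byte[13]=0xF2 cont=1 payload=0x72=114: acc |= 114<<0 -> acc=114 shift=7
  byte[14]=0x17 cont=0 payload=0x17=23: acc |= 23<<7 -> acc=3058 shift=14 [end]
Varint 6: bytes[13:15] = F2 17 -> value 3058 (2 byte(s))

Answer: 3 4 2 1 3 2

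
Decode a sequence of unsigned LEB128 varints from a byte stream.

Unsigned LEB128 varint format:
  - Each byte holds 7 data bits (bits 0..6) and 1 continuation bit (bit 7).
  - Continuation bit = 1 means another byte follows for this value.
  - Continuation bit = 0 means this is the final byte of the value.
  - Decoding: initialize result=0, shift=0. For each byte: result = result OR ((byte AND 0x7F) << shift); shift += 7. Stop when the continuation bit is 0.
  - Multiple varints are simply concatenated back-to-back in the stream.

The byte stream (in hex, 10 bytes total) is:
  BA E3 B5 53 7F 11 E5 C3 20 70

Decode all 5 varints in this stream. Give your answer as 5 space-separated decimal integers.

Answer: 174944698 127 17 532965 112

Derivation:
  byte[0]=0xBA cont=1 payload=0x3A=58: acc |= 58<<0 -> acc=58 shift=7
  byte[1]=0xE3 cont=1 payload=0x63=99: acc |= 99<<7 -> acc=12730 shift=14
  byte[2]=0xB5 cont=1 payload=0x35=53: acc |= 53<<14 -> acc=881082 shift=21
  byte[3]=0x53 cont=0 payload=0x53=83: acc |= 83<<21 -> acc=174944698 shift=28 [end]
Varint 1: bytes[0:4] = BA E3 B5 53 -> value 174944698 (4 byte(s))
  byte[4]=0x7F cont=0 payload=0x7F=127: acc |= 127<<0 -> acc=127 shift=7 [end]
Varint 2: bytes[4:5] = 7F -> value 127 (1 byte(s))
  byte[5]=0x11 cont=0 payload=0x11=17: acc |= 17<<0 -> acc=17 shift=7 [end]
Varint 3: bytes[5:6] = 11 -> value 17 (1 byte(s))
  byte[6]=0xE5 cont=1 payload=0x65=101: acc |= 101<<0 -> acc=101 shift=7
  byte[7]=0xC3 cont=1 payload=0x43=67: acc |= 67<<7 -> acc=8677 shift=14
  byte[8]=0x20 cont=0 payload=0x20=32: acc |= 32<<14 -> acc=532965 shift=21 [end]
Varint 4: bytes[6:9] = E5 C3 20 -> value 532965 (3 byte(s))
  byte[9]=0x70 cont=0 payload=0x70=112: acc |= 112<<0 -> acc=112 shift=7 [end]
Varint 5: bytes[9:10] = 70 -> value 112 (1 byte(s))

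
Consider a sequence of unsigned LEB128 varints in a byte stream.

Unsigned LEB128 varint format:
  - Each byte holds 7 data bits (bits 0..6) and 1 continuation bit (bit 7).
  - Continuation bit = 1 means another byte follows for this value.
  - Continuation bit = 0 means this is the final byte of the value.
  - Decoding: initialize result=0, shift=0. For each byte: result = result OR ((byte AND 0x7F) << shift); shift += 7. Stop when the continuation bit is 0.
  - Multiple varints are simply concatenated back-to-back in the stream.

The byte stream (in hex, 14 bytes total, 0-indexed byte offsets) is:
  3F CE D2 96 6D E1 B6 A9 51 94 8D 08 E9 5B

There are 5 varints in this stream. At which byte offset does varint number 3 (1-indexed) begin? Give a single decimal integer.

  byte[0]=0x3F cont=0 payload=0x3F=63: acc |= 63<<0 -> acc=63 shift=7 [end]
Varint 1: bytes[0:1] = 3F -> value 63 (1 byte(s))
  byte[1]=0xCE cont=1 payload=0x4E=78: acc |= 78<<0 -> acc=78 shift=7
  byte[2]=0xD2 cont=1 payload=0x52=82: acc |= 82<<7 -> acc=10574 shift=14
  byte[3]=0x96 cont=1 payload=0x16=22: acc |= 22<<14 -> acc=371022 shift=21
  byte[4]=0x6D cont=0 payload=0x6D=109: acc |= 109<<21 -> acc=228960590 shift=28 [end]
Varint 2: bytes[1:5] = CE D2 96 6D -> value 228960590 (4 byte(s))
  byte[5]=0xE1 cont=1 payload=0x61=97: acc |= 97<<0 -> acc=97 shift=7
  byte[6]=0xB6 cont=1 payload=0x36=54: acc |= 54<<7 -> acc=7009 shift=14
  byte[7]=0xA9 cont=1 payload=0x29=41: acc |= 41<<14 -> acc=678753 shift=21
  byte[8]=0x51 cont=0 payload=0x51=81: acc |= 81<<21 -> acc=170548065 shift=28 [end]
Varint 3: bytes[5:9] = E1 B6 A9 51 -> value 170548065 (4 byte(s))
  byte[9]=0x94 cont=1 payload=0x14=20: acc |= 20<<0 -> acc=20 shift=7
  byte[10]=0x8D cont=1 payload=0x0D=13: acc |= 13<<7 -> acc=1684 shift=14
  byte[11]=0x08 cont=0 payload=0x08=8: acc |= 8<<14 -> acc=132756 shift=21 [end]
Varint 4: bytes[9:12] = 94 8D 08 -> value 132756 (3 byte(s))
  byte[12]=0xE9 cont=1 payload=0x69=105: acc |= 105<<0 -> acc=105 shift=7
  byte[13]=0x5B cont=0 payload=0x5B=91: acc |= 91<<7 -> acc=11753 shift=14 [end]
Varint 5: bytes[12:14] = E9 5B -> value 11753 (2 byte(s))

Answer: 5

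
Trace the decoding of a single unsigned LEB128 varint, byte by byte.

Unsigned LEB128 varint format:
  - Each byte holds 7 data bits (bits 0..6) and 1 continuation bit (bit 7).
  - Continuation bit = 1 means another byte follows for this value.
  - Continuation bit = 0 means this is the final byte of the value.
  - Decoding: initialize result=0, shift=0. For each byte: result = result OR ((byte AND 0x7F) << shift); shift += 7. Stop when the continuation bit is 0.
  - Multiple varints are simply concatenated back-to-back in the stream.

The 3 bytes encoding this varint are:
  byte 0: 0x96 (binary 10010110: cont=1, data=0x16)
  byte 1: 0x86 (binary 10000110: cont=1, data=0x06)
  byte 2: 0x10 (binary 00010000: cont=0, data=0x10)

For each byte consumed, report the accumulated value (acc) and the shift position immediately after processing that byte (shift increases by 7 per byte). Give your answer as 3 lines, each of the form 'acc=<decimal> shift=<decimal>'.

Answer: acc=22 shift=7
acc=790 shift=14
acc=262934 shift=21

Derivation:
byte 0=0x96: payload=0x16=22, contrib = 22<<0 = 22; acc -> 22, shift -> 7
byte 1=0x86: payload=0x06=6, contrib = 6<<7 = 768; acc -> 790, shift -> 14
byte 2=0x10: payload=0x10=16, contrib = 16<<14 = 262144; acc -> 262934, shift -> 21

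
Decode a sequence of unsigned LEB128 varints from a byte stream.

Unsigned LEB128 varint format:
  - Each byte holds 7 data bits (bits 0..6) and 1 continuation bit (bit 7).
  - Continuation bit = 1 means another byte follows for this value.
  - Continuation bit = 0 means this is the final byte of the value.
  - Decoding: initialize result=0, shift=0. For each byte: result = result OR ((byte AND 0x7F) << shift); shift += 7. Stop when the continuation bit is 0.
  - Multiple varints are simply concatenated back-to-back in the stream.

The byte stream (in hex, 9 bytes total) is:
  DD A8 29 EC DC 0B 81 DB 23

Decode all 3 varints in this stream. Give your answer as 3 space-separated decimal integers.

Answer: 676957 192108 585089

Derivation:
  byte[0]=0xDD cont=1 payload=0x5D=93: acc |= 93<<0 -> acc=93 shift=7
  byte[1]=0xA8 cont=1 payload=0x28=40: acc |= 40<<7 -> acc=5213 shift=14
  byte[2]=0x29 cont=0 payload=0x29=41: acc |= 41<<14 -> acc=676957 shift=21 [end]
Varint 1: bytes[0:3] = DD A8 29 -> value 676957 (3 byte(s))
  byte[3]=0xEC cont=1 payload=0x6C=108: acc |= 108<<0 -> acc=108 shift=7
  byte[4]=0xDC cont=1 payload=0x5C=92: acc |= 92<<7 -> acc=11884 shift=14
  byte[5]=0x0B cont=0 payload=0x0B=11: acc |= 11<<14 -> acc=192108 shift=21 [end]
Varint 2: bytes[3:6] = EC DC 0B -> value 192108 (3 byte(s))
  byte[6]=0x81 cont=1 payload=0x01=1: acc |= 1<<0 -> acc=1 shift=7
  byte[7]=0xDB cont=1 payload=0x5B=91: acc |= 91<<7 -> acc=11649 shift=14
  byte[8]=0x23 cont=0 payload=0x23=35: acc |= 35<<14 -> acc=585089 shift=21 [end]
Varint 3: bytes[6:9] = 81 DB 23 -> value 585089 (3 byte(s))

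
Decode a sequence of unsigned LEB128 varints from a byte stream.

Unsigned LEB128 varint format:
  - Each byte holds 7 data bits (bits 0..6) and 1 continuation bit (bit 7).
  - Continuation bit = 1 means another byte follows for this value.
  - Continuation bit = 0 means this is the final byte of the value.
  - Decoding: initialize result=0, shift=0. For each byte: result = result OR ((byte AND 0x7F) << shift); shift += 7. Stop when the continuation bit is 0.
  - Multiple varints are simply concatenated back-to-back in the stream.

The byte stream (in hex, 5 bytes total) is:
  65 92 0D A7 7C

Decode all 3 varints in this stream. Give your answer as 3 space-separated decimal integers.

  byte[0]=0x65 cont=0 payload=0x65=101: acc |= 101<<0 -> acc=101 shift=7 [end]
Varint 1: bytes[0:1] = 65 -> value 101 (1 byte(s))
  byte[1]=0x92 cont=1 payload=0x12=18: acc |= 18<<0 -> acc=18 shift=7
  byte[2]=0x0D cont=0 payload=0x0D=13: acc |= 13<<7 -> acc=1682 shift=14 [end]
Varint 2: bytes[1:3] = 92 0D -> value 1682 (2 byte(s))
  byte[3]=0xA7 cont=1 payload=0x27=39: acc |= 39<<0 -> acc=39 shift=7
  byte[4]=0x7C cont=0 payload=0x7C=124: acc |= 124<<7 -> acc=15911 shift=14 [end]
Varint 3: bytes[3:5] = A7 7C -> value 15911 (2 byte(s))

Answer: 101 1682 15911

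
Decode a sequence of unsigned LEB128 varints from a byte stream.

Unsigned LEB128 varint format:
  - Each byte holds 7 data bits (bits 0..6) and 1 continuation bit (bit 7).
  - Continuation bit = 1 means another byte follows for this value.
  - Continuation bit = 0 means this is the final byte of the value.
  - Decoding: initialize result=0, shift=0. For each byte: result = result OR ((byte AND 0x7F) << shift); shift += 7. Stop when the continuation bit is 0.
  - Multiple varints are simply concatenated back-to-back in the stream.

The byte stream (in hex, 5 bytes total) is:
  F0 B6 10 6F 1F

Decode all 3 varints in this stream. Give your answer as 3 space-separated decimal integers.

Answer: 269168 111 31

Derivation:
  byte[0]=0xF0 cont=1 payload=0x70=112: acc |= 112<<0 -> acc=112 shift=7
  byte[1]=0xB6 cont=1 payload=0x36=54: acc |= 54<<7 -> acc=7024 shift=14
  byte[2]=0x10 cont=0 payload=0x10=16: acc |= 16<<14 -> acc=269168 shift=21 [end]
Varint 1: bytes[0:3] = F0 B6 10 -> value 269168 (3 byte(s))
  byte[3]=0x6F cont=0 payload=0x6F=111: acc |= 111<<0 -> acc=111 shift=7 [end]
Varint 2: bytes[3:4] = 6F -> value 111 (1 byte(s))
  byte[4]=0x1F cont=0 payload=0x1F=31: acc |= 31<<0 -> acc=31 shift=7 [end]
Varint 3: bytes[4:5] = 1F -> value 31 (1 byte(s))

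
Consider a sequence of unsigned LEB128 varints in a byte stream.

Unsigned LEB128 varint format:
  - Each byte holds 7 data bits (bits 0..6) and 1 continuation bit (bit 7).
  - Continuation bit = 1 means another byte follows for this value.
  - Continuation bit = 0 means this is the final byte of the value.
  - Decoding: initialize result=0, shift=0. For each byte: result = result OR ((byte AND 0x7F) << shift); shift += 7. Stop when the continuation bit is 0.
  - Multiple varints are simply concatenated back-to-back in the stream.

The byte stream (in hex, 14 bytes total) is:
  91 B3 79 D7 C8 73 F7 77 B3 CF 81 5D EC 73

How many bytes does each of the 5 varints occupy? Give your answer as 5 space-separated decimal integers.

Answer: 3 3 2 4 2

Derivation:
  byte[0]=0x91 cont=1 payload=0x11=17: acc |= 17<<0 -> acc=17 shift=7
  byte[1]=0xB3 cont=1 payload=0x33=51: acc |= 51<<7 -> acc=6545 shift=14
  byte[2]=0x79 cont=0 payload=0x79=121: acc |= 121<<14 -> acc=1989009 shift=21 [end]
Varint 1: bytes[0:3] = 91 B3 79 -> value 1989009 (3 byte(s))
  byte[3]=0xD7 cont=1 payload=0x57=87: acc |= 87<<0 -> acc=87 shift=7
  byte[4]=0xC8 cont=1 payload=0x48=72: acc |= 72<<7 -> acc=9303 shift=14
  byte[5]=0x73 cont=0 payload=0x73=115: acc |= 115<<14 -> acc=1893463 shift=21 [end]
Varint 2: bytes[3:6] = D7 C8 73 -> value 1893463 (3 byte(s))
  byte[6]=0xF7 cont=1 payload=0x77=119: acc |= 119<<0 -> acc=119 shift=7
  byte[7]=0x77 cont=0 payload=0x77=119: acc |= 119<<7 -> acc=15351 shift=14 [end]
Varint 3: bytes[6:8] = F7 77 -> value 15351 (2 byte(s))
  byte[8]=0xB3 cont=1 payload=0x33=51: acc |= 51<<0 -> acc=51 shift=7
  byte[9]=0xCF cont=1 payload=0x4F=79: acc |= 79<<7 -> acc=10163 shift=14
  byte[10]=0x81 cont=1 payload=0x01=1: acc |= 1<<14 -> acc=26547 shift=21
  byte[11]=0x5D cont=0 payload=0x5D=93: acc |= 93<<21 -> acc=195061683 shift=28 [end]
Varint 4: bytes[8:12] = B3 CF 81 5D -> value 195061683 (4 byte(s))
  byte[12]=0xEC cont=1 payload=0x6C=108: acc |= 108<<0 -> acc=108 shift=7
  byte[13]=0x73 cont=0 payload=0x73=115: acc |= 115<<7 -> acc=14828 shift=14 [end]
Varint 5: bytes[12:14] = EC 73 -> value 14828 (2 byte(s))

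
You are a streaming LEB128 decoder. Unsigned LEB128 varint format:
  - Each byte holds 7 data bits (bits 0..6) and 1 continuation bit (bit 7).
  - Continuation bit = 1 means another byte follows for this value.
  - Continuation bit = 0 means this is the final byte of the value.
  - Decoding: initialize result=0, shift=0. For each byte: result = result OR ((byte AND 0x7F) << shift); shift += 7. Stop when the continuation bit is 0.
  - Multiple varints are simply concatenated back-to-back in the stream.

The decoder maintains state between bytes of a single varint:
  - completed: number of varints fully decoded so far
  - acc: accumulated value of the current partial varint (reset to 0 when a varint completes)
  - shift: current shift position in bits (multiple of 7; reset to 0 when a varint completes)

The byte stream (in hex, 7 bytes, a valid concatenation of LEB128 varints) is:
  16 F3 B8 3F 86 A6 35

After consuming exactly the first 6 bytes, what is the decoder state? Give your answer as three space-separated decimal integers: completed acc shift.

byte[0]=0x16 cont=0 payload=0x16: varint #1 complete (value=22); reset -> completed=1 acc=0 shift=0
byte[1]=0xF3 cont=1 payload=0x73: acc |= 115<<0 -> completed=1 acc=115 shift=7
byte[2]=0xB8 cont=1 payload=0x38: acc |= 56<<7 -> completed=1 acc=7283 shift=14
byte[3]=0x3F cont=0 payload=0x3F: varint #2 complete (value=1039475); reset -> completed=2 acc=0 shift=0
byte[4]=0x86 cont=1 payload=0x06: acc |= 6<<0 -> completed=2 acc=6 shift=7
byte[5]=0xA6 cont=1 payload=0x26: acc |= 38<<7 -> completed=2 acc=4870 shift=14

Answer: 2 4870 14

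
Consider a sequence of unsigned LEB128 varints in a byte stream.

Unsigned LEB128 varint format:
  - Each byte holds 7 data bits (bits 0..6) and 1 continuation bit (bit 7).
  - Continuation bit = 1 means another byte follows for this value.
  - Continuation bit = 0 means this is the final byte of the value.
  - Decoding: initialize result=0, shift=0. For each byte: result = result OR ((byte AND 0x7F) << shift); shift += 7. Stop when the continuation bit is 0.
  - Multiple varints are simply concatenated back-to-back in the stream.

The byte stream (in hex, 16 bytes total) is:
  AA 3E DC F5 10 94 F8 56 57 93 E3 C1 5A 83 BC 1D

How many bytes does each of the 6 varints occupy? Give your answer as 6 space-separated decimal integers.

Answer: 2 3 3 1 4 3

Derivation:
  byte[0]=0xAA cont=1 payload=0x2A=42: acc |= 42<<0 -> acc=42 shift=7
  byte[1]=0x3E cont=0 payload=0x3E=62: acc |= 62<<7 -> acc=7978 shift=14 [end]
Varint 1: bytes[0:2] = AA 3E -> value 7978 (2 byte(s))
  byte[2]=0xDC cont=1 payload=0x5C=92: acc |= 92<<0 -> acc=92 shift=7
  byte[3]=0xF5 cont=1 payload=0x75=117: acc |= 117<<7 -> acc=15068 shift=14
  byte[4]=0x10 cont=0 payload=0x10=16: acc |= 16<<14 -> acc=277212 shift=21 [end]
Varint 2: bytes[2:5] = DC F5 10 -> value 277212 (3 byte(s))
  byte[5]=0x94 cont=1 payload=0x14=20: acc |= 20<<0 -> acc=20 shift=7
  byte[6]=0xF8 cont=1 payload=0x78=120: acc |= 120<<7 -> acc=15380 shift=14
  byte[7]=0x56 cont=0 payload=0x56=86: acc |= 86<<14 -> acc=1424404 shift=21 [end]
Varint 3: bytes[5:8] = 94 F8 56 -> value 1424404 (3 byte(s))
  byte[8]=0x57 cont=0 payload=0x57=87: acc |= 87<<0 -> acc=87 shift=7 [end]
Varint 4: bytes[8:9] = 57 -> value 87 (1 byte(s))
  byte[9]=0x93 cont=1 payload=0x13=19: acc |= 19<<0 -> acc=19 shift=7
  byte[10]=0xE3 cont=1 payload=0x63=99: acc |= 99<<7 -> acc=12691 shift=14
  byte[11]=0xC1 cont=1 payload=0x41=65: acc |= 65<<14 -> acc=1077651 shift=21
  byte[12]=0x5A cont=0 payload=0x5A=90: acc |= 90<<21 -> acc=189821331 shift=28 [end]
Varint 5: bytes[9:13] = 93 E3 C1 5A -> value 189821331 (4 byte(s))
  byte[13]=0x83 cont=1 payload=0x03=3: acc |= 3<<0 -> acc=3 shift=7
  byte[14]=0xBC cont=1 payload=0x3C=60: acc |= 60<<7 -> acc=7683 shift=14
  byte[15]=0x1D cont=0 payload=0x1D=29: acc |= 29<<14 -> acc=482819 shift=21 [end]
Varint 6: bytes[13:16] = 83 BC 1D -> value 482819 (3 byte(s))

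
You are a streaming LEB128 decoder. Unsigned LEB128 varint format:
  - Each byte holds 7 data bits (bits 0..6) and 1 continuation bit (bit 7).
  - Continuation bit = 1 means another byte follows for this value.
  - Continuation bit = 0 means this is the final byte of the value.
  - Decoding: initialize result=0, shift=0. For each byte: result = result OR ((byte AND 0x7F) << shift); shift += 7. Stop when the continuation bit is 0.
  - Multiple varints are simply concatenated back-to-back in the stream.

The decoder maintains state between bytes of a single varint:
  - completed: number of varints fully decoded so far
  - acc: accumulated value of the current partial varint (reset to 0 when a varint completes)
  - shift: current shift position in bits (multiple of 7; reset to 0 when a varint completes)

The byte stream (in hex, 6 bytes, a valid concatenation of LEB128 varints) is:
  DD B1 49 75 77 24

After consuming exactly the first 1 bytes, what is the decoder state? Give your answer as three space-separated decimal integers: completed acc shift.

byte[0]=0xDD cont=1 payload=0x5D: acc |= 93<<0 -> completed=0 acc=93 shift=7

Answer: 0 93 7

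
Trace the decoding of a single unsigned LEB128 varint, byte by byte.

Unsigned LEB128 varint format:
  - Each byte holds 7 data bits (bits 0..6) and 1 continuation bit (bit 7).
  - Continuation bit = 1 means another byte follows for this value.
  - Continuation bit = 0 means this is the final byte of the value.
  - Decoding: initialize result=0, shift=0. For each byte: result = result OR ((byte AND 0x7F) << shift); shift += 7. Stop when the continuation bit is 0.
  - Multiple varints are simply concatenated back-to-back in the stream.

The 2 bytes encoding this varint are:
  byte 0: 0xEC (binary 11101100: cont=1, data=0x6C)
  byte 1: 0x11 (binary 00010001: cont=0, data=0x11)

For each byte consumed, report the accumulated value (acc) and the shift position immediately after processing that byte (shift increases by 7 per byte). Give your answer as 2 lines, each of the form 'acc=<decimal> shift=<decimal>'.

Answer: acc=108 shift=7
acc=2284 shift=14

Derivation:
byte 0=0xEC: payload=0x6C=108, contrib = 108<<0 = 108; acc -> 108, shift -> 7
byte 1=0x11: payload=0x11=17, contrib = 17<<7 = 2176; acc -> 2284, shift -> 14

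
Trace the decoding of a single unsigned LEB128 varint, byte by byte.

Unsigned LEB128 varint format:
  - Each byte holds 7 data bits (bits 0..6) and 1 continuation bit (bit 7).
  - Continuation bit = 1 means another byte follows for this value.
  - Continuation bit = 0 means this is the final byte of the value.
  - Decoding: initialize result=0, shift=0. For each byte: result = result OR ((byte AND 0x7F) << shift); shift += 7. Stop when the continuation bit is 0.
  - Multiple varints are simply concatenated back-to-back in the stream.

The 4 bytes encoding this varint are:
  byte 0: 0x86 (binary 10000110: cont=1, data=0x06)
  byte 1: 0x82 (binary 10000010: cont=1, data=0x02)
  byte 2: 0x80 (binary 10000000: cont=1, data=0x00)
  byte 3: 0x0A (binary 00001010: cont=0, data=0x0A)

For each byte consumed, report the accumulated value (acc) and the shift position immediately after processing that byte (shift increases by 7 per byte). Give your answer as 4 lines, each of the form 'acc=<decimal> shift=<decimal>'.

byte 0=0x86: payload=0x06=6, contrib = 6<<0 = 6; acc -> 6, shift -> 7
byte 1=0x82: payload=0x02=2, contrib = 2<<7 = 256; acc -> 262, shift -> 14
byte 2=0x80: payload=0x00=0, contrib = 0<<14 = 0; acc -> 262, shift -> 21
byte 3=0x0A: payload=0x0A=10, contrib = 10<<21 = 20971520; acc -> 20971782, shift -> 28

Answer: acc=6 shift=7
acc=262 shift=14
acc=262 shift=21
acc=20971782 shift=28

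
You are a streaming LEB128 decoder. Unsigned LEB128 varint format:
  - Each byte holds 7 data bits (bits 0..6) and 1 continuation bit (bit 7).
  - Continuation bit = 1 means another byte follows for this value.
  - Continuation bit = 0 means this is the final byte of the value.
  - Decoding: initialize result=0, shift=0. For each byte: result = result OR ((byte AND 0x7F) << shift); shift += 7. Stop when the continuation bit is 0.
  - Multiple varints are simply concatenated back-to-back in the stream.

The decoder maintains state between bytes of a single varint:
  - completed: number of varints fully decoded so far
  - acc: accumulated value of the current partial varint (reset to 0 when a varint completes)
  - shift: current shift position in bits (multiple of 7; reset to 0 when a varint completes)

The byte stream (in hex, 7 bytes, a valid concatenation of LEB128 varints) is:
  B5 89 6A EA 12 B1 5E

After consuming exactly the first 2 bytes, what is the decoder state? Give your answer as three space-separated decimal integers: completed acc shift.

byte[0]=0xB5 cont=1 payload=0x35: acc |= 53<<0 -> completed=0 acc=53 shift=7
byte[1]=0x89 cont=1 payload=0x09: acc |= 9<<7 -> completed=0 acc=1205 shift=14

Answer: 0 1205 14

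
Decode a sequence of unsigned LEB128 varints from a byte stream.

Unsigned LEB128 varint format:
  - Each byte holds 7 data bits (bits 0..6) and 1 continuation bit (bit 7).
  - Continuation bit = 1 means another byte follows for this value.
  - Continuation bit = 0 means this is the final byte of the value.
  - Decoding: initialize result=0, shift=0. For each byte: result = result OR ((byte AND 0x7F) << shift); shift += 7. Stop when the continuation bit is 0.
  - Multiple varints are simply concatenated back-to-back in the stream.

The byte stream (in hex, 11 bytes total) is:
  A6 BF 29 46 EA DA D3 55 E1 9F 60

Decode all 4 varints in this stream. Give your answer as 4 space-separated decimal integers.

Answer: 679846 70 179629418 1576929

Derivation:
  byte[0]=0xA6 cont=1 payload=0x26=38: acc |= 38<<0 -> acc=38 shift=7
  byte[1]=0xBF cont=1 payload=0x3F=63: acc |= 63<<7 -> acc=8102 shift=14
  byte[2]=0x29 cont=0 payload=0x29=41: acc |= 41<<14 -> acc=679846 shift=21 [end]
Varint 1: bytes[0:3] = A6 BF 29 -> value 679846 (3 byte(s))
  byte[3]=0x46 cont=0 payload=0x46=70: acc |= 70<<0 -> acc=70 shift=7 [end]
Varint 2: bytes[3:4] = 46 -> value 70 (1 byte(s))
  byte[4]=0xEA cont=1 payload=0x6A=106: acc |= 106<<0 -> acc=106 shift=7
  byte[5]=0xDA cont=1 payload=0x5A=90: acc |= 90<<7 -> acc=11626 shift=14
  byte[6]=0xD3 cont=1 payload=0x53=83: acc |= 83<<14 -> acc=1371498 shift=21
  byte[7]=0x55 cont=0 payload=0x55=85: acc |= 85<<21 -> acc=179629418 shift=28 [end]
Varint 3: bytes[4:8] = EA DA D3 55 -> value 179629418 (4 byte(s))
  byte[8]=0xE1 cont=1 payload=0x61=97: acc |= 97<<0 -> acc=97 shift=7
  byte[9]=0x9F cont=1 payload=0x1F=31: acc |= 31<<7 -> acc=4065 shift=14
  byte[10]=0x60 cont=0 payload=0x60=96: acc |= 96<<14 -> acc=1576929 shift=21 [end]
Varint 4: bytes[8:11] = E1 9F 60 -> value 1576929 (3 byte(s))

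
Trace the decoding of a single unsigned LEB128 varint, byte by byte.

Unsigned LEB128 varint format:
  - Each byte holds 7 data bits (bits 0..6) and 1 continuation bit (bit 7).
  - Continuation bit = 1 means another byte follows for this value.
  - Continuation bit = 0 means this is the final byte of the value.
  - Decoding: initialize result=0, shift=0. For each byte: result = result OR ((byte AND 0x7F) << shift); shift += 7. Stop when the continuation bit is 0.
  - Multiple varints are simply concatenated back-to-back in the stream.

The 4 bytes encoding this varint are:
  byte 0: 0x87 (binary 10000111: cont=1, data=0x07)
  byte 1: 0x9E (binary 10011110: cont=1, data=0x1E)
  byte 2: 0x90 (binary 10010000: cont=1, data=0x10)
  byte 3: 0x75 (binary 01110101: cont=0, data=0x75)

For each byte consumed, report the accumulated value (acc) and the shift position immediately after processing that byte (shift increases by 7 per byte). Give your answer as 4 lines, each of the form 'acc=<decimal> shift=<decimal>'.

Answer: acc=7 shift=7
acc=3847 shift=14
acc=265991 shift=21
acc=245632775 shift=28

Derivation:
byte 0=0x87: payload=0x07=7, contrib = 7<<0 = 7; acc -> 7, shift -> 7
byte 1=0x9E: payload=0x1E=30, contrib = 30<<7 = 3840; acc -> 3847, shift -> 14
byte 2=0x90: payload=0x10=16, contrib = 16<<14 = 262144; acc -> 265991, shift -> 21
byte 3=0x75: payload=0x75=117, contrib = 117<<21 = 245366784; acc -> 245632775, shift -> 28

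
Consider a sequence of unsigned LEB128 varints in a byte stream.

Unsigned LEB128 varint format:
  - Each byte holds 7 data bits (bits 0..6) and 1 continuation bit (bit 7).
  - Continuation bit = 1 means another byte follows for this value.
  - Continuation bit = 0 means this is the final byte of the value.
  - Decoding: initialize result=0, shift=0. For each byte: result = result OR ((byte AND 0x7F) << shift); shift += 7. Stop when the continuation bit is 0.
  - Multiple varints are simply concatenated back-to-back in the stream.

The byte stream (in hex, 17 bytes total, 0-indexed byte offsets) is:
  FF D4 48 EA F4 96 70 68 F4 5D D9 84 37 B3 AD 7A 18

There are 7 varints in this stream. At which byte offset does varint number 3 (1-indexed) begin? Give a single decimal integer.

Answer: 7

Derivation:
  byte[0]=0xFF cont=1 payload=0x7F=127: acc |= 127<<0 -> acc=127 shift=7
  byte[1]=0xD4 cont=1 payload=0x54=84: acc |= 84<<7 -> acc=10879 shift=14
  byte[2]=0x48 cont=0 payload=0x48=72: acc |= 72<<14 -> acc=1190527 shift=21 [end]
Varint 1: bytes[0:3] = FF D4 48 -> value 1190527 (3 byte(s))
  byte[3]=0xEA cont=1 payload=0x6A=106: acc |= 106<<0 -> acc=106 shift=7
  byte[4]=0xF4 cont=1 payload=0x74=116: acc |= 116<<7 -> acc=14954 shift=14
  byte[5]=0x96 cont=1 payload=0x16=22: acc |= 22<<14 -> acc=375402 shift=21
  byte[6]=0x70 cont=0 payload=0x70=112: acc |= 112<<21 -> acc=235256426 shift=28 [end]
Varint 2: bytes[3:7] = EA F4 96 70 -> value 235256426 (4 byte(s))
  byte[7]=0x68 cont=0 payload=0x68=104: acc |= 104<<0 -> acc=104 shift=7 [end]
Varint 3: bytes[7:8] = 68 -> value 104 (1 byte(s))
  byte[8]=0xF4 cont=1 payload=0x74=116: acc |= 116<<0 -> acc=116 shift=7
  byte[9]=0x5D cont=0 payload=0x5D=93: acc |= 93<<7 -> acc=12020 shift=14 [end]
Varint 4: bytes[8:10] = F4 5D -> value 12020 (2 byte(s))
  byte[10]=0xD9 cont=1 payload=0x59=89: acc |= 89<<0 -> acc=89 shift=7
  byte[11]=0x84 cont=1 payload=0x04=4: acc |= 4<<7 -> acc=601 shift=14
  byte[12]=0x37 cont=0 payload=0x37=55: acc |= 55<<14 -> acc=901721 shift=21 [end]
Varint 5: bytes[10:13] = D9 84 37 -> value 901721 (3 byte(s))
  byte[13]=0xB3 cont=1 payload=0x33=51: acc |= 51<<0 -> acc=51 shift=7
  byte[14]=0xAD cont=1 payload=0x2D=45: acc |= 45<<7 -> acc=5811 shift=14
  byte[15]=0x7A cont=0 payload=0x7A=122: acc |= 122<<14 -> acc=2004659 shift=21 [end]
Varint 6: bytes[13:16] = B3 AD 7A -> value 2004659 (3 byte(s))
  byte[16]=0x18 cont=0 payload=0x18=24: acc |= 24<<0 -> acc=24 shift=7 [end]
Varint 7: bytes[16:17] = 18 -> value 24 (1 byte(s))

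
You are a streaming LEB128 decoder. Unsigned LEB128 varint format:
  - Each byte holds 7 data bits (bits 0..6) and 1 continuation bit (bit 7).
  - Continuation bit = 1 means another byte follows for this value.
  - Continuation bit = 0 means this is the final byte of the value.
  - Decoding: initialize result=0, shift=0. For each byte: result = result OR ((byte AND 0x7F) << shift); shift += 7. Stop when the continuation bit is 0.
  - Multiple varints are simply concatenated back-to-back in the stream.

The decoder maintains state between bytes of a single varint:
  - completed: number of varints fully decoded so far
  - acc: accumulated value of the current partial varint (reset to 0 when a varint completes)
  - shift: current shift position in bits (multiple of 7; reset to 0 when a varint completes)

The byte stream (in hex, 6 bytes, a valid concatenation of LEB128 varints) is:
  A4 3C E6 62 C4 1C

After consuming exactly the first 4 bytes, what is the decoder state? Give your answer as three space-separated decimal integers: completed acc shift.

byte[0]=0xA4 cont=1 payload=0x24: acc |= 36<<0 -> completed=0 acc=36 shift=7
byte[1]=0x3C cont=0 payload=0x3C: varint #1 complete (value=7716); reset -> completed=1 acc=0 shift=0
byte[2]=0xE6 cont=1 payload=0x66: acc |= 102<<0 -> completed=1 acc=102 shift=7
byte[3]=0x62 cont=0 payload=0x62: varint #2 complete (value=12646); reset -> completed=2 acc=0 shift=0

Answer: 2 0 0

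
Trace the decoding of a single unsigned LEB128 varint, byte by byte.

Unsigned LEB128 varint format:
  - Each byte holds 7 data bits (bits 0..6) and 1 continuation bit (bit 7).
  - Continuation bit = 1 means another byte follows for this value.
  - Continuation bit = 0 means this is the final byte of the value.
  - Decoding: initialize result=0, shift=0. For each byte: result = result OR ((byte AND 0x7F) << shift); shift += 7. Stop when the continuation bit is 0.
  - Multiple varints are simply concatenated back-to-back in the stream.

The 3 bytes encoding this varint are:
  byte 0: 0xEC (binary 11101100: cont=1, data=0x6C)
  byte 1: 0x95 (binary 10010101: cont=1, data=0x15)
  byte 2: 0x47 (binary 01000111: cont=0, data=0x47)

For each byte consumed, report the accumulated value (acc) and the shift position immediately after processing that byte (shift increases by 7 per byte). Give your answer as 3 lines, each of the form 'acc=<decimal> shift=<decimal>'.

byte 0=0xEC: payload=0x6C=108, contrib = 108<<0 = 108; acc -> 108, shift -> 7
byte 1=0x95: payload=0x15=21, contrib = 21<<7 = 2688; acc -> 2796, shift -> 14
byte 2=0x47: payload=0x47=71, contrib = 71<<14 = 1163264; acc -> 1166060, shift -> 21

Answer: acc=108 shift=7
acc=2796 shift=14
acc=1166060 shift=21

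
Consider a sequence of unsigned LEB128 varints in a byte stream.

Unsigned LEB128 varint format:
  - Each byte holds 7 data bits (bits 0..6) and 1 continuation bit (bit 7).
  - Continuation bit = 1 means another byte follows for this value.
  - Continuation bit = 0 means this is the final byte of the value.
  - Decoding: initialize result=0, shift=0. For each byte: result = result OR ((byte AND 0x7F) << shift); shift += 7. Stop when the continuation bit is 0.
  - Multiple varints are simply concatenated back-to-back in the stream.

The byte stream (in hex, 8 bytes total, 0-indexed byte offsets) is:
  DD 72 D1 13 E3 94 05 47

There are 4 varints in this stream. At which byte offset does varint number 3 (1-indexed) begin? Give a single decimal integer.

Answer: 4

Derivation:
  byte[0]=0xDD cont=1 payload=0x5D=93: acc |= 93<<0 -> acc=93 shift=7
  byte[1]=0x72 cont=0 payload=0x72=114: acc |= 114<<7 -> acc=14685 shift=14 [end]
Varint 1: bytes[0:2] = DD 72 -> value 14685 (2 byte(s))
  byte[2]=0xD1 cont=1 payload=0x51=81: acc |= 81<<0 -> acc=81 shift=7
  byte[3]=0x13 cont=0 payload=0x13=19: acc |= 19<<7 -> acc=2513 shift=14 [end]
Varint 2: bytes[2:4] = D1 13 -> value 2513 (2 byte(s))
  byte[4]=0xE3 cont=1 payload=0x63=99: acc |= 99<<0 -> acc=99 shift=7
  byte[5]=0x94 cont=1 payload=0x14=20: acc |= 20<<7 -> acc=2659 shift=14
  byte[6]=0x05 cont=0 payload=0x05=5: acc |= 5<<14 -> acc=84579 shift=21 [end]
Varint 3: bytes[4:7] = E3 94 05 -> value 84579 (3 byte(s))
  byte[7]=0x47 cont=0 payload=0x47=71: acc |= 71<<0 -> acc=71 shift=7 [end]
Varint 4: bytes[7:8] = 47 -> value 71 (1 byte(s))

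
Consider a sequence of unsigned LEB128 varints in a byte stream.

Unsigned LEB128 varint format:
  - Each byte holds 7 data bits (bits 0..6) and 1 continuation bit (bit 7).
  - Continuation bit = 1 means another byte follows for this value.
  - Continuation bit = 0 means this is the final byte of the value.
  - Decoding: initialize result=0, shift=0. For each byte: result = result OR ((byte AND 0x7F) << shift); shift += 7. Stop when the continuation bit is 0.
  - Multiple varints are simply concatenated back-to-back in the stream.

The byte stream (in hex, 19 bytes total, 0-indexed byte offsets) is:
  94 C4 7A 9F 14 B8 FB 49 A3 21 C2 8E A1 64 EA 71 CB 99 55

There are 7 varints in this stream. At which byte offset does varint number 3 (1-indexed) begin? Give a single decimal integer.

Answer: 5

Derivation:
  byte[0]=0x94 cont=1 payload=0x14=20: acc |= 20<<0 -> acc=20 shift=7
  byte[1]=0xC4 cont=1 payload=0x44=68: acc |= 68<<7 -> acc=8724 shift=14
  byte[2]=0x7A cont=0 payload=0x7A=122: acc |= 122<<14 -> acc=2007572 shift=21 [end]
Varint 1: bytes[0:3] = 94 C4 7A -> value 2007572 (3 byte(s))
  byte[3]=0x9F cont=1 payload=0x1F=31: acc |= 31<<0 -> acc=31 shift=7
  byte[4]=0x14 cont=0 payload=0x14=20: acc |= 20<<7 -> acc=2591 shift=14 [end]
Varint 2: bytes[3:5] = 9F 14 -> value 2591 (2 byte(s))
  byte[5]=0xB8 cont=1 payload=0x38=56: acc |= 56<<0 -> acc=56 shift=7
  byte[6]=0xFB cont=1 payload=0x7B=123: acc |= 123<<7 -> acc=15800 shift=14
  byte[7]=0x49 cont=0 payload=0x49=73: acc |= 73<<14 -> acc=1211832 shift=21 [end]
Varint 3: bytes[5:8] = B8 FB 49 -> value 1211832 (3 byte(s))
  byte[8]=0xA3 cont=1 payload=0x23=35: acc |= 35<<0 -> acc=35 shift=7
  byte[9]=0x21 cont=0 payload=0x21=33: acc |= 33<<7 -> acc=4259 shift=14 [end]
Varint 4: bytes[8:10] = A3 21 -> value 4259 (2 byte(s))
  byte[10]=0xC2 cont=1 payload=0x42=66: acc |= 66<<0 -> acc=66 shift=7
  byte[11]=0x8E cont=1 payload=0x0E=14: acc |= 14<<7 -> acc=1858 shift=14
  byte[12]=0xA1 cont=1 payload=0x21=33: acc |= 33<<14 -> acc=542530 shift=21
  byte[13]=0x64 cont=0 payload=0x64=100: acc |= 100<<21 -> acc=210257730 shift=28 [end]
Varint 5: bytes[10:14] = C2 8E A1 64 -> value 210257730 (4 byte(s))
  byte[14]=0xEA cont=1 payload=0x6A=106: acc |= 106<<0 -> acc=106 shift=7
  byte[15]=0x71 cont=0 payload=0x71=113: acc |= 113<<7 -> acc=14570 shift=14 [end]
Varint 6: bytes[14:16] = EA 71 -> value 14570 (2 byte(s))
  byte[16]=0xCB cont=1 payload=0x4B=75: acc |= 75<<0 -> acc=75 shift=7
  byte[17]=0x99 cont=1 payload=0x19=25: acc |= 25<<7 -> acc=3275 shift=14
  byte[18]=0x55 cont=0 payload=0x55=85: acc |= 85<<14 -> acc=1395915 shift=21 [end]
Varint 7: bytes[16:19] = CB 99 55 -> value 1395915 (3 byte(s))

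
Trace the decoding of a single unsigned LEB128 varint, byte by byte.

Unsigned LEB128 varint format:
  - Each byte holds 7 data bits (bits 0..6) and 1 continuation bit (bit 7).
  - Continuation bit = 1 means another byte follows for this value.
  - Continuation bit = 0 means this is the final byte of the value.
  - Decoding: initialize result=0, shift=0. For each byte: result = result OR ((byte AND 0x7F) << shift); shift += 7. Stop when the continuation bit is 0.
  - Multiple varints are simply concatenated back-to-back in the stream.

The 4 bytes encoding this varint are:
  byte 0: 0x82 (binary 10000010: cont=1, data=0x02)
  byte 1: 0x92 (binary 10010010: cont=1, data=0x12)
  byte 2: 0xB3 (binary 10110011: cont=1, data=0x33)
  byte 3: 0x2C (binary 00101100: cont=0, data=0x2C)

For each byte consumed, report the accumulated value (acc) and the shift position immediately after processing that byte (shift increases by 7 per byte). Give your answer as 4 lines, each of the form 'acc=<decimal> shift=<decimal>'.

byte 0=0x82: payload=0x02=2, contrib = 2<<0 = 2; acc -> 2, shift -> 7
byte 1=0x92: payload=0x12=18, contrib = 18<<7 = 2304; acc -> 2306, shift -> 14
byte 2=0xB3: payload=0x33=51, contrib = 51<<14 = 835584; acc -> 837890, shift -> 21
byte 3=0x2C: payload=0x2C=44, contrib = 44<<21 = 92274688; acc -> 93112578, shift -> 28

Answer: acc=2 shift=7
acc=2306 shift=14
acc=837890 shift=21
acc=93112578 shift=28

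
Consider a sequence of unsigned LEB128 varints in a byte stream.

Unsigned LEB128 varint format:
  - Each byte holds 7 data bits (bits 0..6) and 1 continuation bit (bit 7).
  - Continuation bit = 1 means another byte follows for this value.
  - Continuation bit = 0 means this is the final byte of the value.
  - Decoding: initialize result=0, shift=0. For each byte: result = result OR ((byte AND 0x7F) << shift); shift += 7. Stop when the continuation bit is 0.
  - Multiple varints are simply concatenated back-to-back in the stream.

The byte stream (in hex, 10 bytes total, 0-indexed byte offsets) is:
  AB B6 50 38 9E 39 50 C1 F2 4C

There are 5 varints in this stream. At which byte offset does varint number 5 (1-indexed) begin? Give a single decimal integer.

  byte[0]=0xAB cont=1 payload=0x2B=43: acc |= 43<<0 -> acc=43 shift=7
  byte[1]=0xB6 cont=1 payload=0x36=54: acc |= 54<<7 -> acc=6955 shift=14
  byte[2]=0x50 cont=0 payload=0x50=80: acc |= 80<<14 -> acc=1317675 shift=21 [end]
Varint 1: bytes[0:3] = AB B6 50 -> value 1317675 (3 byte(s))
  byte[3]=0x38 cont=0 payload=0x38=56: acc |= 56<<0 -> acc=56 shift=7 [end]
Varint 2: bytes[3:4] = 38 -> value 56 (1 byte(s))
  byte[4]=0x9E cont=1 payload=0x1E=30: acc |= 30<<0 -> acc=30 shift=7
  byte[5]=0x39 cont=0 payload=0x39=57: acc |= 57<<7 -> acc=7326 shift=14 [end]
Varint 3: bytes[4:6] = 9E 39 -> value 7326 (2 byte(s))
  byte[6]=0x50 cont=0 payload=0x50=80: acc |= 80<<0 -> acc=80 shift=7 [end]
Varint 4: bytes[6:7] = 50 -> value 80 (1 byte(s))
  byte[7]=0xC1 cont=1 payload=0x41=65: acc |= 65<<0 -> acc=65 shift=7
  byte[8]=0xF2 cont=1 payload=0x72=114: acc |= 114<<7 -> acc=14657 shift=14
  byte[9]=0x4C cont=0 payload=0x4C=76: acc |= 76<<14 -> acc=1259841 shift=21 [end]
Varint 5: bytes[7:10] = C1 F2 4C -> value 1259841 (3 byte(s))

Answer: 7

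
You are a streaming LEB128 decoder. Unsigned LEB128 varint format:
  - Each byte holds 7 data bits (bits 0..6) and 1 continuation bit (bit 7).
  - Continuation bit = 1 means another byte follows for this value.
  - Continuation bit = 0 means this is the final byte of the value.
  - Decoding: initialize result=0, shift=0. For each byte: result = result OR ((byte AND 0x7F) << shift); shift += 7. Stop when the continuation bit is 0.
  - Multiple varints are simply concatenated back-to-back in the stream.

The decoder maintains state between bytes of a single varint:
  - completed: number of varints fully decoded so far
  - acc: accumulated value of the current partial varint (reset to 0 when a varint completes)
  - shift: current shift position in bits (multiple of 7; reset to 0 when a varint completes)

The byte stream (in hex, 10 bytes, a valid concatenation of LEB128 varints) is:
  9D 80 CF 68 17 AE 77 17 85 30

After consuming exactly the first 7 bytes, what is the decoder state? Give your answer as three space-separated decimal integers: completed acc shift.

Answer: 3 0 0

Derivation:
byte[0]=0x9D cont=1 payload=0x1D: acc |= 29<<0 -> completed=0 acc=29 shift=7
byte[1]=0x80 cont=1 payload=0x00: acc |= 0<<7 -> completed=0 acc=29 shift=14
byte[2]=0xCF cont=1 payload=0x4F: acc |= 79<<14 -> completed=0 acc=1294365 shift=21
byte[3]=0x68 cont=0 payload=0x68: varint #1 complete (value=219398173); reset -> completed=1 acc=0 shift=0
byte[4]=0x17 cont=0 payload=0x17: varint #2 complete (value=23); reset -> completed=2 acc=0 shift=0
byte[5]=0xAE cont=1 payload=0x2E: acc |= 46<<0 -> completed=2 acc=46 shift=7
byte[6]=0x77 cont=0 payload=0x77: varint #3 complete (value=15278); reset -> completed=3 acc=0 shift=0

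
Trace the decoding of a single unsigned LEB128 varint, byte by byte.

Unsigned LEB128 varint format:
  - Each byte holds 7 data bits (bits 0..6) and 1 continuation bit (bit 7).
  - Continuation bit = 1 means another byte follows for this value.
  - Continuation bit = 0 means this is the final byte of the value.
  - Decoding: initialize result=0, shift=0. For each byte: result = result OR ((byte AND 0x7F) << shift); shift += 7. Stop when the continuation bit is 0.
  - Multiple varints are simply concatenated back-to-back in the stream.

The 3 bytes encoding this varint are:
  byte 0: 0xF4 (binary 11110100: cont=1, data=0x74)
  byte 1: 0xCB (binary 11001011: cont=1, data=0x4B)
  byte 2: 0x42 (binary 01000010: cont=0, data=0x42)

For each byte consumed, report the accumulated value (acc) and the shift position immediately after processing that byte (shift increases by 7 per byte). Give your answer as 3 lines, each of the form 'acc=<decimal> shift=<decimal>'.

byte 0=0xF4: payload=0x74=116, contrib = 116<<0 = 116; acc -> 116, shift -> 7
byte 1=0xCB: payload=0x4B=75, contrib = 75<<7 = 9600; acc -> 9716, shift -> 14
byte 2=0x42: payload=0x42=66, contrib = 66<<14 = 1081344; acc -> 1091060, shift -> 21

Answer: acc=116 shift=7
acc=9716 shift=14
acc=1091060 shift=21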